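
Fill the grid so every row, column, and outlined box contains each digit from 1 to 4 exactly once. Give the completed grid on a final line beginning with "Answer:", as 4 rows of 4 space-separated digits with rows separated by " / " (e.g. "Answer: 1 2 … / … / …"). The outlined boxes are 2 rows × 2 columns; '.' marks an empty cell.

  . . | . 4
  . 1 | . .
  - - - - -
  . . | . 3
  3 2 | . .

Step 1. [r1c3∈{1,2,3}] in row 1, 1 fits only at r1c3. So r1c3=1.
Step 2. [r2c4∈{2}] r2c4's peers cover all but 2, so r2c4=2.
Step 3. [r3c2∈{4}] r3c2's peers cover all but 4 ⇒ r3c2=4.
Step 4. [r1c2∈{3}] r1c2 is down to just 3 ⇒ r1c2=3.
Step 5. [r4c4∈{1}] r4c4's peers cover all but 1, so r4c4=1.
Step 6. [r4c3∈{4}] r4c3 is down to just 4. So r4c3=4.
Step 7. [r3c3∈{2}] r3c3 is down to just 2 ⇒ r3c3=2.
Step 8. [r3c1∈{1}] r3c1's peers cover all but 1 ⇒ r3c1=1.
Step 9. [r2c3∈{3}] r2c3 is down to just 3, so r2c3=3.
Step 10. [r1c1∈{2}] r1c1 is down to just 2, so r1c1=2.
Step 11. [r2c1∈{4}] r2c1 has the single candidate 4, so r2c1=4.

Answer: 2 3 1 4 / 4 1 3 2 / 1 4 2 3 / 3 2 4 1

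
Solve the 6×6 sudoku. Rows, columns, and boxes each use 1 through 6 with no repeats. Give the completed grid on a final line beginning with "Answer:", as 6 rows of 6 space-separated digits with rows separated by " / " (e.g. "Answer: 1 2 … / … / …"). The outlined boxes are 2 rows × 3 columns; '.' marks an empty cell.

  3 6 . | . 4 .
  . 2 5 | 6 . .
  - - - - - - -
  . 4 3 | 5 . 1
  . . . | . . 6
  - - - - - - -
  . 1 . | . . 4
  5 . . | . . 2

Step 1. [r5c4∈{3}] only 3 remains possible at r5c4, so r5c4=3.
Step 2. [r1c3∈{1}] nothing but 1 survives at r1c3. So r1c3=1.
Step 3. [r4c3∈{2}] r4c3's peers cover all but 2 ⇒ r4c3=2.
Step 4. [r5c3∈{6}] only 6 remains possible at r5c3 ⇒ r5c3=6.
Step 5. [r2c5∈{1,3}] in row 2, 1 fits only at r2c5, so r2c5=1.
Step 6. [r2c1∈{4}] r2c1's peers cover all but 4 ⇒ r2c1=4.
Step 7. [r6c2∈{3}] r6c2 has the single candidate 3, so r6c2=3.
Step 8. [r5c5∈{5}] r5c5's peers cover all but 5. So r5c5=5.
Step 9. [r4c4∈{4}] r4c4's peers cover all but 4 ⇒ r4c4=4.
Step 10. [r5c1∈{2}] r5c1's peers cover all but 2 ⇒ r5c1=2.
Step 11. [r6c4∈{1}] only 1 remains possible at r6c4 ⇒ r6c4=1.
Step 12. [r1c6∈{5}] r1c6 is down to just 5. So r1c6=5.
Step 13. [r4c5∈{3}] r4c5 has the single candidate 3. So r4c5=3.
Step 14. [r2c6∈{3}] nothing but 3 survives at r2c6 ⇒ r2c6=3.
Step 15. [r6c3∈{4}] nothing but 4 survives at r6c3, so r6c3=4.
Step 16. [r6c5∈{6}] nothing but 6 survives at r6c5, so r6c5=6.
Step 17. [r4c1∈{1}] only 1 remains possible at r4c1. So r4c1=1.
Step 18. [r3c1∈{6}] only 6 remains possible at r3c1. So r3c1=6.
Step 19. [r3c5∈{2}] only 2 remains possible at r3c5, so r3c5=2.
Step 20. [r4c2∈{5}] only 5 remains possible at r4c2, so r4c2=5.
Step 21. [r1c4∈{2}] nothing but 2 survives at r1c4, so r1c4=2.

Answer: 3 6 1 2 4 5 / 4 2 5 6 1 3 / 6 4 3 5 2 1 / 1 5 2 4 3 6 / 2 1 6 3 5 4 / 5 3 4 1 6 2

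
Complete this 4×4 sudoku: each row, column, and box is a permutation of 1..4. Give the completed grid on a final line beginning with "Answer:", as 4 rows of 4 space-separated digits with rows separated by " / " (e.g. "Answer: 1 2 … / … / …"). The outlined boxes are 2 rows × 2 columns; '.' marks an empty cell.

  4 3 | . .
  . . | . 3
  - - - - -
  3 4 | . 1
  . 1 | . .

Step 1. [r3c3∈{2}] r3c3 has the single candidate 2 ⇒ r3c3=2.
Step 2. [r2c1∈{1,2}] in col 1, 1 fits only at r2c1, so r2c1=1.
Step 3. [r2c3∈{4}] nothing but 4 survives at r2c3. So r2c3=4.
Step 4. [r2c2∈{2}] nothing but 2 survives at r2c2, so r2c2=2.
Step 5. [r1c4∈{2}] r1c4's peers cover all but 2. So r1c4=2.
Step 6. [r4c4∈{4}] only 4 remains possible at r4c4. So r4c4=4.
Step 7. [r1c3∈{1}] nothing but 1 survives at r1c3. So r1c3=1.
Step 8. [r4c3∈{3}] r4c3 has the single candidate 3, so r4c3=3.
Step 9. [r4c1∈{2}] nothing but 2 survives at r4c1. So r4c1=2.

Answer: 4 3 1 2 / 1 2 4 3 / 3 4 2 1 / 2 1 3 4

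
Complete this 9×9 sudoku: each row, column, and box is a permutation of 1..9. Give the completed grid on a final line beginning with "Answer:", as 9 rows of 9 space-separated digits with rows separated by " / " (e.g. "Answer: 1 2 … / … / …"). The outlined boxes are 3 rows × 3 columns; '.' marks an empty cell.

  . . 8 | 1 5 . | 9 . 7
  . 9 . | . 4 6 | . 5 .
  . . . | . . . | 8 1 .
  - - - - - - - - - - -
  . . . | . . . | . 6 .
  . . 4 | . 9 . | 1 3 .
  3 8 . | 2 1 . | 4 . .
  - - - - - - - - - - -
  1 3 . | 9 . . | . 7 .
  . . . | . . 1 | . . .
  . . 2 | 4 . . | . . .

Step 1. [r3c9∈{2,3,4,6}] box 3 places 6 nowhere but r3c9 ⇒ r3c9=6.
Step 2. [r4c7∈{2,5,7}] 7 has one home in col 7: r4c7. So r4c7=7.
Step 3. [r6c3∈{5,6,7,9}] r6c3 is the only open cell in row 6 admitting 6. So r6c3=6.
Step 4. [r7c3∈{5}] nothing but 5 survives at r7c3 ⇒ r7c3=5.
Step 5. [r1c6∈{2,3}] row 1 places 3 nowhere but r1c6 ⇒ r1c6=3.
Step 6. [r3c4∈{7}] r3c4 has the single candidate 7 ⇒ r3c4=7.
Step 7. [r3c5∈{2}] r3c5 is down to just 2, so r3c5=2.
Step 8. [r7c9∈{2,4,8}] in row 7, 4 fits only at r7c9. So r7c9=4.
Step 9. [r9c9∈{1,3,5,8,9}] 1 has one home in row 9: r9c9 ⇒ r9c9=1.
Step 10. [r6c8∈{9}] r6c8's peers cover all but 9. So r6c8=9.
Step 11. [r8c9∈{2,3,5,8,9}] 9 has one home in col 9: r8c9, so r8c9=9.
Step 12. [r8c3∈{7}] r8c3's peers cover all but 7. So r8c3=7.
Step 13. [r9c2∈{6}] r9c2 has the single candidate 6 ⇒ r9c2=6.
Step 14. [r9c8∈{8}] nothing but 8 survives at r9c8. So r9c8=8.
Step 15. [r5c2∈{2,5,7}] in col 2, 7 fits only at r5c2 ⇒ r5c2=7.
Step 16. [r2c9∈{2,3}] col 9 places 3 nowhere but r2c9, so r2c9=3.
Step 17. [r2c7∈{2}] only 2 remains possible at r2c7 ⇒ r2c7=2.
Step 18. [r8c2∈{4}] r8c2's peers cover all but 4, so r8c2=4.
Step 19. [r2c4∈{8}] r2c4 is down to just 8. So r2c4=8.
Step 20. [r6c9∈{5}] r6c9's peers cover all but 5. So r6c9=5.
Step 21. [r4c2∈{1,2,5}] col 2 places 1 nowhere but r4c2, so r4c2=1.
Step 22. [r1c1∈{2,4,6}] r1c1 is the only open cell in row 1 admitting 6, so r1c1=6.
Step 23. [r5c4∈{5,6}] in row 5, 6 fits only at r5c4, so r5c4=6.
Step 24. [r9c5∈{3,7}] r9c5 is the only open cell in col 5 admitting 7, so r9c5=7.
Step 25. [r9c6∈{5}] nothing but 5 survives at r9c6 ⇒ r9c6=5.
Step 26. [r5c6∈{8}] nothing but 8 survives at r5c6. So r5c6=8.
Step 27. [r8c4∈{3}] r8c4's peers cover all but 3. So r8c4=3.
Step 28. [r5c1∈{2,5}] across row 5, 5 lands solely at r5c1, so r5c1=5.
Step 29. [r7c7∈{6}] r7c7 is down to just 6 ⇒ r7c7=6.
Step 30. [r4c1∈{2,9}] across col 1, 2 lands solely at r4c1. So r4c1=2.
Step 31. [r8c5∈{6,8}] 6 has one home in row 8: r8c5 ⇒ r8c5=6.
Step 32. [r4c9∈{8}] only 8 remains possible at r4c9 ⇒ r4c9=8.
Step 33. [r4c4∈{5}] r4c4 is down to just 5 ⇒ r4c4=5.
Step 34. [r8c7∈{5}] r8c7 is down to just 5 ⇒ r8c7=5.
Step 35. [r7c6∈{2}] nothing but 2 survives at r7c6, so r7c6=2.
Step 36. [r8c1∈{8}] r8c1's peers cover all but 8. So r8c1=8.
Step 37. [r3c6∈{9}] r3c6 has the single candidate 9, so r3c6=9.
Step 38. [r3c2∈{5}] only 5 remains possible at r3c2. So r3c2=5.
Step 39. [r7c5∈{8}] nothing but 8 survives at r7c5. So r7c5=8.
Step 40. [r1c8∈{4}] nothing but 4 survives at r1c8 ⇒ r1c8=4.
Step 41. [r8c8∈{2}] nothing but 2 survives at r8c8 ⇒ r8c8=2.
Step 42. [r4c5∈{3}] r4c5 is down to just 3, so r4c5=3.
Step 43. [r5c9∈{2}] r5c9 is down to just 2, so r5c9=2.
Step 44. [r1c2∈{2}] nothing but 2 survives at r1c2. So r1c2=2.
Step 45. [r2c3∈{1}] r2c3 has the single candidate 1 ⇒ r2c3=1.
Step 46. [r3c1∈{4}] r3c1's peers cover all but 4. So r3c1=4.
Step 47. [r3c3∈{3}] nothing but 3 survives at r3c3. So r3c3=3.
Step 48. [r4c3∈{9}] nothing but 9 survives at r4c3 ⇒ r4c3=9.
Step 49. [r4c6∈{4}] only 4 remains possible at r4c6. So r4c6=4.
Step 50. [r9c1∈{9}] nothing but 9 survives at r9c1 ⇒ r9c1=9.
Step 51. [r9c7∈{3}] only 3 remains possible at r9c7. So r9c7=3.
Step 52. [r6c6∈{7}] r6c6 is down to just 7. So r6c6=7.
Step 53. [r2c1∈{7}] r2c1 is down to just 7 ⇒ r2c1=7.

Answer: 6 2 8 1 5 3 9 4 7 / 7 9 1 8 4 6 2 5 3 / 4 5 3 7 2 9 8 1 6 / 2 1 9 5 3 4 7 6 8 / 5 7 4 6 9 8 1 3 2 / 3 8 6 2 1 7 4 9 5 / 1 3 5 9 8 2 6 7 4 / 8 4 7 3 6 1 5 2 9 / 9 6 2 4 7 5 3 8 1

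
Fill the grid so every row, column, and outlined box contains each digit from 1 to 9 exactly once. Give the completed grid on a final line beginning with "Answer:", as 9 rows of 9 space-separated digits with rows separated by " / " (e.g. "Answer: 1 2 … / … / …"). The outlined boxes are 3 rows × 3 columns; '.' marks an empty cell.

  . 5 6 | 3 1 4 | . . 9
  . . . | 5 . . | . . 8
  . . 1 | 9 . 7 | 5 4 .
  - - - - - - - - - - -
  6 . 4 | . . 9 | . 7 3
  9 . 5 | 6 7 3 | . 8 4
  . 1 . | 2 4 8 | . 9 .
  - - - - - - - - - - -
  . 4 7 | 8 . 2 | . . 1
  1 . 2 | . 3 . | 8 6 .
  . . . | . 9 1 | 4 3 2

Step 1. [r2c7∈{1,2,3,6,7}] 3 has one home in col 7: r2c7 ⇒ r2c7=3.
Step 2. [r1c1∈{2,7,8}] r1c1 is the only open cell in row 1 admitting 8 ⇒ r1c1=8.
Step 3. [r5c2∈{2}] r5c2's peers cover all but 2. So r5c2=2.
Step 4. [r7c1∈{3,5}] r7c1 is the only open cell in row 7 admitting 3 ⇒ r7c1=3.
Step 5. [r7c5∈{5,6}] r7c5 is the only open cell in row 7 admitting 6 ⇒ r7c5=6.
Step 6. [r2c5∈{2}] r2c5 has the single candidate 2 ⇒ r2c5=2.
Step 7. [r4c7∈{1,2}] in row 4, 2 fits only at r4c7, so r4c7=2.
Step 8. [r8c9∈{5,7}] col 9 places 7 nowhere but r8c9. So r8c9=7.
Step 9. [r2c2∈{7,9}] col 2 places 7 nowhere but r2c2, so r2c2=7.
Step 10. [r9c3∈{8}] only 8 remains possible at r9c3 ⇒ r9c3=8.
Step 11. [r3c9∈{6}] r3c9's peers cover all but 6, so r3c9=6.
Step 12. [r6c7∈{6}] r6c7 is down to just 6, so r6c7=6.
Step 13. [r3c1∈{2}] nothing but 2 survives at r3c1, so r3c1=2.
Step 14. [r6c3∈{3}] r6c3's peers cover all but 3, so r6c3=3.
Step 15. [r4c5∈{5}] nothing but 5 survives at r4c5 ⇒ r4c5=5.
Step 16. [r9c1∈{5}] nothing but 5 survives at r9c1, so r9c1=5.
Step 17. [r4c2∈{8}] r4c2's peers cover all but 8. So r4c2=8.
Step 18. [r7c8∈{5}] r7c8 has the single candidate 5. So r7c8=5.
Step 19. [r3c2∈{3}] r3c2 is down to just 3. So r3c2=3.
Step 20. [r4c4∈{1}] nothing but 1 survives at r4c4, so r4c4=1.
Step 21. [r6c9∈{5}] r6c9 is down to just 5. So r6c9=5.
Step 22. [r2c3∈{9}] r2c3 has the single candidate 9. So r2c3=9.
Step 23. [r9c2∈{6}] nothing but 6 survives at r9c2 ⇒ r9c2=6.
Step 24. [r3c5∈{8}] r3c5 has the single candidate 8 ⇒ r3c5=8.
Step 25. [r8c6∈{5}] r8c6 has the single candidate 5, so r8c6=5.
Step 26. [r5c7∈{1}] r5c7's peers cover all but 1 ⇒ r5c7=1.
Step 27. [r7c7∈{9}] r7c7 is down to just 9 ⇒ r7c7=9.
Step 28. [r9c4∈{7}] r9c4 is down to just 7 ⇒ r9c4=7.
Step 29. [r8c4∈{4}] only 4 remains possible at r8c4 ⇒ r8c4=4.
Step 30. [r8c2∈{9}] only 9 remains possible at r8c2, so r8c2=9.
Step 31. [r2c6∈{6}] r2c6 is down to just 6 ⇒ r2c6=6.
Step 32. [r1c8∈{2}] r1c8's peers cover all but 2, so r1c8=2.
Step 33. [r1c7∈{7}] r1c7 is down to just 7 ⇒ r1c7=7.
Step 34. [r2c1∈{4}] r2c1's peers cover all but 4. So r2c1=4.
Step 35. [r6c1∈{7}] only 7 remains possible at r6c1 ⇒ r6c1=7.
Step 36. [r2c8∈{1}] r2c8 is down to just 1, so r2c8=1.

Answer: 8 5 6 3 1 4 7 2 9 / 4 7 9 5 2 6 3 1 8 / 2 3 1 9 8 7 5 4 6 / 6 8 4 1 5 9 2 7 3 / 9 2 5 6 7 3 1 8 4 / 7 1 3 2 4 8 6 9 5 / 3 4 7 8 6 2 9 5 1 / 1 9 2 4 3 5 8 6 7 / 5 6 8 7 9 1 4 3 2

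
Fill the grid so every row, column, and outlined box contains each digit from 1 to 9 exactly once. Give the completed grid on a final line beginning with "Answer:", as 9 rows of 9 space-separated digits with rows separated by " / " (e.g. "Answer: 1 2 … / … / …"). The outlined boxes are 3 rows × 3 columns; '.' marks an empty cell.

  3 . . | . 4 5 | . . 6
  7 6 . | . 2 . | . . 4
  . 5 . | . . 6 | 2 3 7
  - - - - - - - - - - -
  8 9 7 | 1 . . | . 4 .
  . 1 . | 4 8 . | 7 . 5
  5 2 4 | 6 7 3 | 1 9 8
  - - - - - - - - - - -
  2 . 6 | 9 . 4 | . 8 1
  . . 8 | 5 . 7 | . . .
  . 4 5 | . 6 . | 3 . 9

Step 1. [r3c5∈{1,9}] in col 5, 9 fits only at r3c5. So r3c5=9.
Step 2. [r2c6∈{1,8}] across box 2, 1 lands solely at r2c6. So r2c6=1.
Step 3. [r9c4∈{2,8}] 2 has one home in col 4: r9c4, so r9c4=2.
Step 4. [r7c5∈{3}] only 3 remains possible at r7c5. So r7c5=3.
Step 5. [r4c6∈{2}] r4c6 is down to just 2 ⇒ r4c6=2.
Step 6. [r9c1∈{1}] r9c1 has the single candidate 1. So r9c1=1.
Step 7. [r1c3∈{1,2,9}] in row 1, 2 fits only at r1c3, so r1c3=2.
Step 8. [r1c2∈{8}] nothing but 8 survives at r1c2. So r1c2=8.
Step 9. [r2c7∈{5,8,9}] across col 7, 8 lands solely at r2c7, so r2c7=8.
Step 10. [r5c8∈{2,6}] 2 has one home in row 5: r5c8 ⇒ r5c8=2.
Step 11. [r4c7∈{6}] r4c7's peers cover all but 6 ⇒ r4c7=6.
Step 12. [r5c1∈{6}] r5c1 is down to just 6. So r5c1=6.
Step 13. [r7c7∈{5}] r7c7 has the single candidate 5 ⇒ r7c7=5.
Step 14. [r8c8∈{6}] only 6 remains possible at r8c8 ⇒ r8c8=6.
Step 15. [r7c2∈{7}] r7c2 has the single candidate 7, so r7c2=7.
Step 16. [r8c9∈{2}] nothing but 2 survives at r8c9. So r8c9=2.
Step 17. [r8c1∈{9}] nothing but 9 survives at r8c1 ⇒ r8c1=9.
Step 18. [r3c1∈{4}] r3c1 is down to just 4. So r3c1=4.
Step 19. [r8c2∈{3}] r8c2's peers cover all but 3 ⇒ r8c2=3.
Step 20. [r1c8∈{1}] r1c8 is down to just 1, so r1c8=1.
Step 21. [r4c9∈{3}] nothing but 3 survives at r4c9 ⇒ r4c9=3.
Step 22. [r4c5∈{5}] r4c5 is down to just 5 ⇒ r4c5=5.
Step 23. [r3c4∈{8}] r3c4 has the single candidate 8, so r3c4=8.
Step 24. [r8c7∈{4}] r8c7 is down to just 4, so r8c7=4.
Step 25. [r2c4∈{3}] r2c4 is down to just 3. So r2c4=3.
Step 26. [r3c3∈{1}] r3c3 is down to just 1 ⇒ r3c3=1.
Step 27. [r1c7∈{9}] only 9 remains possible at r1c7. So r1c7=9.
Step 28. [r5c3∈{3}] r5c3 is down to just 3. So r5c3=3.
Step 29. [r5c6∈{9}] r5c6's peers cover all but 9 ⇒ r5c6=9.
Step 30. [r1c4∈{7}] nothing but 7 survives at r1c4. So r1c4=7.
Step 31. [r2c3∈{9}] r2c3's peers cover all but 9 ⇒ r2c3=9.
Step 32. [r8c5∈{1}] r8c5 has the single candidate 1, so r8c5=1.
Step 33. [r2c8∈{5}] r2c8 has the single candidate 5 ⇒ r2c8=5.
Step 34. [r9c8∈{7}] only 7 remains possible at r9c8, so r9c8=7.
Step 35. [r9c6∈{8}] only 8 remains possible at r9c6, so r9c6=8.

Answer: 3 8 2 7 4 5 9 1 6 / 7 6 9 3 2 1 8 5 4 / 4 5 1 8 9 6 2 3 7 / 8 9 7 1 5 2 6 4 3 / 6 1 3 4 8 9 7 2 5 / 5 2 4 6 7 3 1 9 8 / 2 7 6 9 3 4 5 8 1 / 9 3 8 5 1 7 4 6 2 / 1 4 5 2 6 8 3 7 9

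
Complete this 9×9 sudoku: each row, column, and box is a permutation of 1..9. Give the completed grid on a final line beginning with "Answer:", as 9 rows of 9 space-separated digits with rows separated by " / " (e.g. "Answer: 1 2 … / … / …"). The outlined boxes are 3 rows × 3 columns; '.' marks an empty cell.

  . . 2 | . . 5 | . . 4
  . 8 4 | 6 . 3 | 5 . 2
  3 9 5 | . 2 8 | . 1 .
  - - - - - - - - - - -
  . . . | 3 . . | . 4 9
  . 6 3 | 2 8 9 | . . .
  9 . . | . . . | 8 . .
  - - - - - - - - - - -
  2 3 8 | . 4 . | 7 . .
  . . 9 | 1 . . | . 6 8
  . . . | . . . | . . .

Step 1. [r5c1∈{1,4,5,7}] r5c1 is the only open cell in row 5 admitting 4, so r5c1=4.
Step 2. [r7c9∈{1,5}] row 7 places 1 nowhere but r7c9, so r7c9=1.
Step 3. [r9c3∈{1,6,7}] across col 3, 6 lands solely at r9c3, so r9c3=6.
Step 4. [r6c6∈{1,4,6,7}] in col 6, 4 fits only at r6c6 ⇒ r6c6=4.
Step 5. [r4c6∈{1,6,7}] r4c6 is the only open cell in col 6 admitting 1. So r4c6=1.
Step 6. [r4c3∈{7}] nothing but 7 survives at r4c3, so r4c3=7.
Step 7. [r3c7∈{6}] only 6 remains possible at r3c7. So r3c7=6.
Step 8. [r3c9∈{7}] r3c9 is down to just 7, so r3c9=7.
Step 9. [r2c8∈{9}] r2c8 is down to just 9 ⇒ r2c8=9.
Step 10. [r7c8∈{5}] only 5 remains possible at r7c8, so r7c8=5.
Step 11. [r9c9∈{3}] r9c9 has the single candidate 3. So r9c9=3.
Step 12. [r9c8∈{2}] r9c8 is down to just 2, so r9c8=2.
Step 13. [r9c6∈{7}] r9c6 is down to just 7, so r9c6=7.
Step 14. [r6c2∈{1,2,5}] across row 6, 2 lands solely at r6c2, so r6c2=2.
Step 15. [r4c2∈{5}] r4c2 has the single candidate 5, so r4c2=5.
Step 16. [r9c7∈{4,9}] r9c7 is the only open cell in col 7 admitting 9, so r9c7=9.
Step 17. [r9c5∈{5}] r9c5 is down to just 5 ⇒ r9c5=5.
Step 18. [r1c5∈{1,7,9}] r1c5 is the only open cell in col 5 admitting 9 ⇒ r1c5=9.
Step 19. [r1c4∈{7}] r1c4 is down to just 7, so r1c4=7.
Step 20. [r9c1∈{1}] nothing but 1 survives at r9c1, so r9c1=1.
Step 21. [r6c9∈{5,6}] across col 9, 6 lands solely at r6c9, so r6c9=6.
Step 22. [r8c2∈{4,7}] col 2 places 7 nowhere but r8c2 ⇒ r8c2=7.
Step 23. [r6c8∈{3,7}] 3 has one home in row 6: r6c8. So r6c8=3.
Step 24. [r1c1∈{6}] r1c1 has the single candidate 6 ⇒ r1c1=6.
Step 25. [r4c7∈{2}] r4c7 is down to just 2. So r4c7=2.
Step 26. [r1c2∈{1}] r1c2 is down to just 1. So r1c2=1.
Step 27. [r5c7∈{1}] r5c7's peers cover all but 1, so r5c7=1.
Step 28. [r4c5∈{6}] r4c5's peers cover all but 6. So r4c5=6.
Step 29. [r1c8∈{8}] r1c8 is down to just 8, so r1c8=8.
Step 30. [r9c4∈{8}] r9c4 is down to just 8, so r9c4=8.
Step 31. [r4c1∈{8}] r4c1 has the single candidate 8, so r4c1=8.
Step 32. [r8c7∈{4}] r8c7 has the single candidate 4 ⇒ r8c7=4.
Step 33. [r6c3∈{1}] r6c3 has the single candidate 1 ⇒ r6c3=1.
Step 34. [r3c4∈{4}] r3c4 has the single candidate 4. So r3c4=4.
Step 35. [r5c8∈{7}] r5c8's peers cover all but 7 ⇒ r5c8=7.
Step 36. [r2c1∈{7}] only 7 remains possible at r2c1. So r2c1=7.
Step 37. [r1c7∈{3}] r1c7 has the single candidate 3 ⇒ r1c7=3.
Step 38. [r5c9∈{5}] r5c9's peers cover all but 5 ⇒ r5c9=5.
Step 39. [r9c2∈{4}] r9c2 is down to just 4. So r9c2=4.
Step 40. [r8c1∈{5}] r8c1 has the single candidate 5 ⇒ r8c1=5.
Step 41. [r7c4∈{9}] r7c4 has the single candidate 9 ⇒ r7c4=9.
Step 42. [r7c6∈{6}] nothing but 6 survives at r7c6 ⇒ r7c6=6.
Step 43. [r6c4∈{5}] nothing but 5 survives at r6c4. So r6c4=5.
Step 44. [r8c5∈{3}] r8c5's peers cover all but 3 ⇒ r8c5=3.
Step 45. [r6c5∈{7}] r6c5's peers cover all but 7, so r6c5=7.
Step 46. [r8c6∈{2}] r8c6 is down to just 2. So r8c6=2.
Step 47. [r2c5∈{1}] r2c5 has the single candidate 1 ⇒ r2c5=1.

Answer: 6 1 2 7 9 5 3 8 4 / 7 8 4 6 1 3 5 9 2 / 3 9 5 4 2 8 6 1 7 / 8 5 7 3 6 1 2 4 9 / 4 6 3 2 8 9 1 7 5 / 9 2 1 5 7 4 8 3 6 / 2 3 8 9 4 6 7 5 1 / 5 7 9 1 3 2 4 6 8 / 1 4 6 8 5 7 9 2 3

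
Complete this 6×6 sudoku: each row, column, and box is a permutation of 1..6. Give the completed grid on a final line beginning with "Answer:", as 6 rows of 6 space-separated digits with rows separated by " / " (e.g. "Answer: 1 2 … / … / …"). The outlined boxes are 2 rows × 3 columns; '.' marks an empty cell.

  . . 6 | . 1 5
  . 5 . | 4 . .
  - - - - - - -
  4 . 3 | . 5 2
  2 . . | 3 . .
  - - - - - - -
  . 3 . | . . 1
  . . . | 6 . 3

Step 1. [r5c4∈{2,5}] col 4 places 5 nowhere but r5c4 ⇒ r5c4=5.
Step 2. [r2c5∈{2,3,6}] 3 has one home in col 5: r2c5 ⇒ r2c5=3.
Step 3. [r2c3∈{1,2}] row 2 places 2 nowhere but r2c3, so r2c3=2.
Step 4. [r4c5∈{4,6}] in col 5, 6 fits only at r4c5. So r4c5=6.
Step 5. [r5c3∈{4}] r5c3's peers cover all but 4, so r5c3=4.
Step 6. [r4c2∈{1}] nothing but 1 survives at r4c2 ⇒ r4c2=1.
Step 7. [r6c1∈{1,5}] in col 1, 5 fits only at r6c1. So r6c1=5.
Step 8. [r5c5∈{2}] r5c5's peers cover all but 2 ⇒ r5c5=2.
Step 9. [r1c4∈{2}] nothing but 2 survives at r1c4 ⇒ r1c4=2.
Step 10. [r1c1∈{3}] r1c1's peers cover all but 3, so r1c1=3.
Step 11. [r6c2∈{2}] only 2 remains possible at r6c2 ⇒ r6c2=2.
Step 12. [r3c4∈{1}] r3c4 is down to just 1 ⇒ r3c4=1.
Step 13. [r4c3∈{5}] r4c3 is down to just 5 ⇒ r4c3=5.
Step 14. [r2c1∈{1}] r2c1 has the single candidate 1, so r2c1=1.
Step 15. [r1c2∈{4}] r1c2's peers cover all but 4 ⇒ r1c2=4.
Step 16. [r6c3∈{1}] only 1 remains possible at r6c3, so r6c3=1.
Step 17. [r5c1∈{6}] nothing but 6 survives at r5c1. So r5c1=6.
Step 18. [r4c6∈{4}] r4c6's peers cover all but 4. So r4c6=4.
Step 19. [r3c2∈{6}] r3c2 is down to just 6, so r3c2=6.
Step 20. [r2c6∈{6}] r2c6 has the single candidate 6 ⇒ r2c6=6.
Step 21. [r6c5∈{4}] nothing but 4 survives at r6c5. So r6c5=4.

Answer: 3 4 6 2 1 5 / 1 5 2 4 3 6 / 4 6 3 1 5 2 / 2 1 5 3 6 4 / 6 3 4 5 2 1 / 5 2 1 6 4 3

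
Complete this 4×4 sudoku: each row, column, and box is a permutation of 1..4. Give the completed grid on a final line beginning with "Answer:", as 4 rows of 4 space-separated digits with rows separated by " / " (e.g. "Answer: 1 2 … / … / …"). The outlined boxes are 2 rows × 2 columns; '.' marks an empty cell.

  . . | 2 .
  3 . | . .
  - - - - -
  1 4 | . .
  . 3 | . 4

Step 1. [r2c4∈{1}] only 1 remains possible at r2c4, so r2c4=1.
Step 2. [r1c4∈{3}] r1c4 has the single candidate 3 ⇒ r1c4=3.
Step 3. [r3c3∈{3}] r3c3 has the single candidate 3. So r3c3=3.
Step 4. [r1c1∈{4}] r1c1 is down to just 4 ⇒ r1c1=4.
Step 5. [r2c2∈{2}] r2c2's peers cover all but 2, so r2c2=2.
Step 6. [r3c4∈{2}] only 2 remains possible at r3c4, so r3c4=2.
Step 7. [r1c2∈{1}] r1c2 has the single candidate 1 ⇒ r1c2=1.
Step 8. [r4c3∈{1}] nothing but 1 survives at r4c3. So r4c3=1.
Step 9. [r4c1∈{2}] r4c1 is down to just 2 ⇒ r4c1=2.
Step 10. [r2c3∈{4}] r2c3 has the single candidate 4. So r2c3=4.

Answer: 4 1 2 3 / 3 2 4 1 / 1 4 3 2 / 2 3 1 4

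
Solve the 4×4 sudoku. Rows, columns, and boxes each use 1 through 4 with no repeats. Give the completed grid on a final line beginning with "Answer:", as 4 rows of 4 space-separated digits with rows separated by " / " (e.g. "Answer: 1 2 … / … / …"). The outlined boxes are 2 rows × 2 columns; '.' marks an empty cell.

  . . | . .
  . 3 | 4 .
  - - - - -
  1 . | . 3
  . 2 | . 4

Step 1. [r2c4∈{1,2}] 1 has one home in row 2: r2c4 ⇒ r2c4=1.
Step 2. [r1c1∈{2,4}] 4 has one home in col 1: r1c1, so r1c1=4.
Step 3. [r1c3∈{2,3}] row 1 places 3 nowhere but r1c3, so r1c3=3.
Step 4. [r3c2∈{4}] r3c2's peers cover all but 4. So r3c2=4.
Step 5. [r1c2∈{1}] r1c2 is down to just 1 ⇒ r1c2=1.
Step 6. [r3c3∈{2}] r3c3's peers cover all but 2. So r3c3=2.
Step 7. [r4c3∈{1}] r4c3 has the single candidate 1 ⇒ r4c3=1.
Step 8. [r2c1∈{2}] r2c1 has the single candidate 2. So r2c1=2.
Step 9. [r1c4∈{2}] r1c4's peers cover all but 2 ⇒ r1c4=2.
Step 10. [r4c1∈{3}] r4c1 is down to just 3, so r4c1=3.

Answer: 4 1 3 2 / 2 3 4 1 / 1 4 2 3 / 3 2 1 4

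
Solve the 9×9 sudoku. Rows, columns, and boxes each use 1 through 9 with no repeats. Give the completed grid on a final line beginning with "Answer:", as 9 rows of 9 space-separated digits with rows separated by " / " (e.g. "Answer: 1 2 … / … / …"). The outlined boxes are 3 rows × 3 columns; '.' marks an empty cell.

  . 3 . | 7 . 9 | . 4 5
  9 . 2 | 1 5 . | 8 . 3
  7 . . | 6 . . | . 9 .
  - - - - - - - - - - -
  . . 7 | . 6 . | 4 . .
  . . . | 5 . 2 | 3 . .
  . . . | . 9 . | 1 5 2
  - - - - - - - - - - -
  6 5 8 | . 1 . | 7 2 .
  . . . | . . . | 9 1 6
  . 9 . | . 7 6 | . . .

Step 1. [r4c8∈{8}] nothing but 8 survives at r4c8. So r4c8=8.
Step 2. [r4c4∈{3}] nothing but 3 survives at r4c4. So r4c4=3.
Step 3. [r2c6∈{4}] r2c6 is down to just 4 ⇒ r2c6=4.
Step 4. [r2c2∈{6}] r2c2's peers cover all but 6. So r2c2=6.
Step 5. [r1c3∈{1}] nothing but 1 survives at r1c3 ⇒ r1c3=1.
Step 6. [r9c1∈{1,2,3,4}] across row 9, 1 lands solely at r9c1 ⇒ r9c1=1.
Step 7. [r1c1∈{8}] r1c1's peers cover all but 8 ⇒ r1c1=8.
Step 8. [r5c1∈{4}] only 4 remains possible at r5c1. So r5c1=4.
Step 9. [r8c5∈{2,3,4,8}] across col 5, 4 lands solely at r8c5. So r8c5=4.
Step 10. [r8c3∈{3}] r8c3 is down to just 3 ⇒ r8c3=3.
Step 11. [r5c5∈{8}] r5c5 has the single candidate 8, so r5c5=8.
Step 12. [r8c1∈{2}] r8c1 is down to just 2. So r8c1=2.
Step 13. [r5c9∈{7,9}] r5c9 is the only open cell in col 9 admitting 7, so r5c9=7.
Step 14. [r9c3∈{4}] r9c3's peers cover all but 4. So r9c3=4.
Step 15. [r3c5∈{2,3}] in col 5, 3 fits only at r3c5. So r3c5=3.
Step 16. [r8c4∈{8}] r8c4 is down to just 8, so r8c4=8.
Step 17. [r1c7∈{2,6}] 6 has one home in row 1: r1c7 ⇒ r1c7=6.
Step 18. [r5c2∈{1}] r5c2's peers cover all but 1. So r5c2=1.
Step 19. [r6c3∈{6}] r6c3's peers cover all but 6. So r6c3=6.
Step 20. [r7c9∈{4}] r7c9 is down to just 4, so r7c9=4.
Step 21. [r3c2∈{4}] r3c2's peers cover all but 4, so r3c2=4.
Step 22. [r7c6∈{3}] only 3 remains possible at r7c6, so r7c6=3.
Step 23. [r2c8∈{7}] r2c8 has the single candidate 7 ⇒ r2c8=7.
Step 24. [r8c6∈{5}] r8c6's peers cover all but 5. So r8c6=5.
Step 25. [r6c6∈{7}] r6c6 has the single candidate 7. So r6c6=7.
Step 26. [r8c2∈{7}] nothing but 7 survives at r8c2, so r8c2=7.
Step 27. [r9c9∈{8}] r9c9 is down to just 8 ⇒ r9c9=8.
Step 28. [r4c2∈{2}] r4c2's peers cover all but 2. So r4c2=2.
Step 29. [r4c6∈{1}] r4c6 is down to just 1 ⇒ r4c6=1.
Step 30. [r6c4∈{4}] only 4 remains possible at r6c4. So r6c4=4.
Step 31. [r4c9∈{9}] r4c9 is down to just 9, so r4c9=9.
Step 32. [r4c1∈{5}] r4c1 is down to just 5. So r4c1=5.
Step 33. [r3c3∈{5}] only 5 remains possible at r3c3, so r3c3=5.
Step 34. [r6c2∈{8}] nothing but 8 survives at r6c2 ⇒ r6c2=8.
Step 35. [r3c9∈{1}] r3c9 has the single candidate 1 ⇒ r3c9=1.
Step 36. [r7c4∈{9}] nothing but 9 survives at r7c4 ⇒ r7c4=9.
Step 37. [r9c7∈{5}] r9c7 is down to just 5. So r9c7=5.
Step 38. [r9c8∈{3}] r9c8 has the single candidate 3, so r9c8=3.
Step 39. [r3c7∈{2}] r3c7's peers cover all but 2 ⇒ r3c7=2.
Step 40. [r5c8∈{6}] r5c8's peers cover all but 6 ⇒ r5c8=6.
Step 41. [r1c5∈{2}] nothing but 2 survives at r1c5 ⇒ r1c5=2.
Step 42. [r6c1∈{3}] r6c1 is down to just 3 ⇒ r6c1=3.
Step 43. [r3c6∈{8}] r3c6's peers cover all but 8, so r3c6=8.
Step 44. [r9c4∈{2}] r9c4's peers cover all but 2. So r9c4=2.
Step 45. [r5c3∈{9}] r5c3 has the single candidate 9 ⇒ r5c3=9.

Answer: 8 3 1 7 2 9 6 4 5 / 9 6 2 1 5 4 8 7 3 / 7 4 5 6 3 8 2 9 1 / 5 2 7 3 6 1 4 8 9 / 4 1 9 5 8 2 3 6 7 / 3 8 6 4 9 7 1 5 2 / 6 5 8 9 1 3 7 2 4 / 2 7 3 8 4 5 9 1 6 / 1 9 4 2 7 6 5 3 8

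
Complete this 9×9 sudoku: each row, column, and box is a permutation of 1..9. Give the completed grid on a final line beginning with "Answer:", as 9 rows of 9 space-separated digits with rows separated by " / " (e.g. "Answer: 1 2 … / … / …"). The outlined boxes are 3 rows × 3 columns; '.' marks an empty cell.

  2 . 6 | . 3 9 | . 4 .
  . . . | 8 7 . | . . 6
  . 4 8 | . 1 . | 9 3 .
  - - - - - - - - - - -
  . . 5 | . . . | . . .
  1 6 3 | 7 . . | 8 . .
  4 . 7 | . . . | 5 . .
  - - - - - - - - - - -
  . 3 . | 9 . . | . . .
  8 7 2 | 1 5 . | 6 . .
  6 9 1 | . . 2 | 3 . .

Step 1. [r7c6∈{4,6,7,8}] in col 6, 7 fits only at r7c6, so r7c6=7.
Step 2. [r3c4∈{2,5,6}] in box 2, 2 fits only at r3c4. So r3c4=2.
Step 3. [r1c9∈{1,5,7,8}] across row 1, 8 lands solely at r1c9, so r1c9=8.
Step 4. [r9c4∈{4}] r9c4's peers cover all but 4, so r9c4=4.
Step 5. [r8c9∈{4,9}] 4 has one home in row 8: r8c9 ⇒ r8c9=4.
Step 6. [r4c7∈{1,2,4,7}] across col 7, 4 lands solely at r4c7, so r4c7=4.
Step 7. [r9c5∈{8}] nothing but 8 survives at r9c5 ⇒ r9c5=8.
Step 8. [r4c1∈{9}] only 9 remains possible at r4c1. So r4c1=9.
Step 9. [r7c1∈{5}] nothing but 5 survives at r7c1. So r7c1=5.
Step 10. [r1c4∈{5}] nothing but 5 survives at r1c4 ⇒ r1c4=5.
Step 11. [r3c9∈{5,7}] r3c9 is the only open cell in row 3 admitting 5, so r3c9=5.
Step 12. [r5c5∈{2,4,9}] col 5 places 4 nowhere but r5c5. So r5c5=4.
Step 13. [r6c5∈{2,6,9}] r6c5 is the only open cell in col 5 admitting 9. So r6c5=9.
Step 14. [r4c5∈{2,6}] in col 5, 2 fits only at r4c5 ⇒ r4c5=2.
Step 15. [r6c2∈{2,8}] across col 2, 2 lands solely at r6c2, so r6c2=2.
Step 16. [r6c6∈{1,3,6,8}] row 6 places 8 nowhere but r6c6 ⇒ r6c6=8.
Step 17. [r4c6∈{1,3,6}] 1 has one home in col 6: r4c6. So r4c6=1.
Step 18. [r5c9∈{2,9}] r5c9 is the only open cell in col 9 admitting 9. So r5c9=9.
Step 19. [r7c9∈{1,2}] r7c9 is the only open cell in col 9 admitting 2, so r7c9=2.
Step 20. [r7c7∈{1}] only 1 remains possible at r7c7 ⇒ r7c7=1.
Step 21. [r2c8∈{1,2}] r2c8 is the only open cell in box 3 admitting 1. So r2c8=1.
Step 22. [r6c8∈{6}] r6c8's peers cover all but 6 ⇒ r6c8=6.
Step 23. [r6c4∈{3}] nothing but 3 survives at r6c4 ⇒ r6c4=3.
Step 24. [r9c9∈{7}] r9c9's peers cover all but 7, so r9c9=7.
Step 25. [r4c4∈{6}] r4c4 is down to just 6. So r4c4=6.
Step 26. [r2c6∈{4}] only 4 remains possible at r2c6 ⇒ r2c6=4.
Step 27. [r7c3∈{4}] r7c3 has the single candidate 4 ⇒ r7c3=4.
Step 28. [r2c3∈{9}] only 9 remains possible at r2c3. So r2c3=9.
Step 29. [r1c7∈{7}] nothing but 7 survives at r1c7 ⇒ r1c7=7.
Step 30. [r4c9∈{3}] only 3 remains possible at r4c9 ⇒ r4c9=3.
Step 31. [r7c5∈{6}] r7c5's peers cover all but 6, so r7c5=6.
Step 32. [r1c2∈{1}] r1c2 has the single candidate 1 ⇒ r1c2=1.
Step 33. [r3c1∈{7}] only 7 remains possible at r3c1. So r3c1=7.
Step 34. [r4c2∈{8}] r4c2 is down to just 8, so r4c2=8.
Step 35. [r2c2∈{5}] only 5 remains possible at r2c2 ⇒ r2c2=5.
Step 36. [r8c6∈{3}] r8c6 is down to just 3. So r8c6=3.
Step 37. [r8c8∈{9}] only 9 remains possible at r8c8 ⇒ r8c8=9.
Step 38. [r7c8∈{8}] r7c8 is down to just 8. So r7c8=8.
Step 39. [r9c8∈{5}] nothing but 5 survives at r9c8 ⇒ r9c8=5.
Step 40. [r3c6∈{6}] r3c6's peers cover all but 6 ⇒ r3c6=6.
Step 41. [r5c8∈{2}] r5c8 has the single candidate 2, so r5c8=2.
Step 42. [r2c1∈{3}] r2c1's peers cover all but 3 ⇒ r2c1=3.
Step 43. [r5c6∈{5}] r5c6 is down to just 5 ⇒ r5c6=5.
Step 44. [r6c9∈{1}] nothing but 1 survives at r6c9, so r6c9=1.
Step 45. [r2c7∈{2}] nothing but 2 survives at r2c7. So r2c7=2.
Step 46. [r4c8∈{7}] r4c8 is down to just 7, so r4c8=7.

Answer: 2 1 6 5 3 9 7 4 8 / 3 5 9 8 7 4 2 1 6 / 7 4 8 2 1 6 9 3 5 / 9 8 5 6 2 1 4 7 3 / 1 6 3 7 4 5 8 2 9 / 4 2 7 3 9 8 5 6 1 / 5 3 4 9 6 7 1 8 2 / 8 7 2 1 5 3 6 9 4 / 6 9 1 4 8 2 3 5 7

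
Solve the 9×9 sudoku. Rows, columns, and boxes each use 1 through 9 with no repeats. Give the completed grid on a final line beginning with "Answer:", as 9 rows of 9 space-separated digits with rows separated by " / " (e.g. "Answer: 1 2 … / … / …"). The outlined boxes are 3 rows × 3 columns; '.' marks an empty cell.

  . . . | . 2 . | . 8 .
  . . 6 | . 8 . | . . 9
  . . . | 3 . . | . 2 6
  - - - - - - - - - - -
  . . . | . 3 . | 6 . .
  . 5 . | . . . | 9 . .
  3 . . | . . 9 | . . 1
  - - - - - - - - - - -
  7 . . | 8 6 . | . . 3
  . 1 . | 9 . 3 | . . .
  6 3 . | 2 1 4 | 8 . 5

Step 1. [r9c8∈{7,9}] across row 9, 7 lands solely at r9c8 ⇒ r9c8=7.
Step 2. [r1c3∈{1,3,4,5,7,9}] in col 3, 3 fits only at r1c3. So r1c3=3.
Step 3. [r3c5∈{4,5,7,9}] 9 has one home in col 5: r3c5. So r3c5=9.
Step 4. [r7c6∈{5}] only 5 remains possible at r7c6 ⇒ r7c6=5.
Step 5. [r6c5∈{4,5,7}] r6c5 is the only open cell in col 5 admitting 5 ⇒ r6c5=5.
Step 6. [r6c8∈{4}] nothing but 4 survives at r6c8, so r6c8=4.
Step 7. [r5c5∈{4,7}] 4 has one home in col 5: r5c5. So r5c5=4.
Step 8. [r2c7∈{1,3,4,5,7}] r2c7 is the only open cell in col 7 admitting 3. So r2c7=3.
Step 9. [r6c2∈{2,6,7,8}] r6c2 is the only open cell in col 2 admitting 6 ⇒ r6c2=6.
Step 10. [r6c3∈{2,7,8}] in row 6, 8 fits only at r6c3. So r6c3=8.
Step 11. [r6c4∈{7}] nothing but 7 survives at r6c4. So r6c4=7.
Step 12. [r4c4∈{1}] only 1 remains possible at r4c4, so r4c4=1.
Step 13. [r6c7∈{2}] only 2 remains possible at r6c7 ⇒ r6c7=2.
Step 14. [r8c7∈{4}] r8c7's peers cover all but 4, so r8c7=4.
Step 15. [r1c9∈{4,7}] across col 9, 4 lands solely at r1c9. So r1c9=4.
Step 16. [r3c2∈{4,7,8}] col 2 places 8 nowhere but r3c2. So r3c2=8.
Step 17. [r2c4∈{4,5}] 4 has one home in col 4: r2c4, so r2c4=4.
Step 18. [r7c8∈{1,9}] across col 8, 9 lands solely at r7c8. So r7c8=9.
Step 19. [r2c8∈{1,5}] r2c8 is the only open cell in col 8 admitting 1. So r2c8=1.
Step 20. [r2c1∈{2,5}] 5 has one home in row 2: r2c1 ⇒ r2c1=5.
Step 21. [r2c2∈{2,7}] row 2 places 2 nowhere but r2c2, so r2c2=2.
Step 22. [r7c3∈{2,4}] across row 7, 2 lands solely at r7c3, so r7c3=2.
Step 23. [r2c6∈{7}] r2c6's peers cover all but 7. So r2c6=7.
Step 24. [r3c6∈{1}] r3c6's peers cover all but 1. So r3c6=1.
Step 25. [r1c1∈{1,9}] 1 has one home in row 1: r1c1 ⇒ r1c1=1.
Step 26. [r4c1∈{2,4,9}] 9 has one home in col 1: r4c1 ⇒ r4c1=9.
Step 27. [r1c4∈{5,6}] across col 4, 5 lands solely at r1c4 ⇒ r1c4=5.
Step 28. [r4c6∈{2,8}] row 4 places 2 nowhere but r4c6, so r4c6=2.
Step 29. [r1c7∈{7}] r1c7 has the single candidate 7, so r1c7=7.
Step 30. [r4c2∈{4,7}] across col 2, 7 lands solely at r4c2. So r4c2=7.
Step 31. [r5c6∈{6,8}] col 6 places 8 nowhere but r5c6, so r5c6=8.
Step 32. [r3c3∈{4,7}] in row 3, 7 fits only at r3c3, so r3c3=7.
Step 33. [r5c9∈{7}] nothing but 7 survives at r5c9. So r5c9=7.
Step 34. [r7c7∈{1}] r7c7's peers cover all but 1. So r7c7=1.
Step 35. [r1c2∈{9}] only 9 remains possible at r1c2, so r1c2=9.
Step 36. [r3c1∈{4}] nothing but 4 survives at r3c1. So r3c1=4.
Step 37. [r8c9∈{2}] r8c9 has the single candidate 2 ⇒ r8c9=2.
Step 38. [r1c6∈{6}] r1c6 is down to just 6, so r1c6=6.
Step 39. [r7c2∈{4}] nothing but 4 survives at r7c2, so r7c2=4.
Step 40. [r4c8∈{5}] nothing but 5 survives at r4c8. So r4c8=5.
Step 41. [r8c8∈{6}] only 6 remains possible at r8c8 ⇒ r8c8=6.
Step 42. [r5c4∈{6}] r5c4 is down to just 6 ⇒ r5c4=6.
Step 43. [r5c8∈{3}] nothing but 3 survives at r5c8 ⇒ r5c8=3.
Step 44. [r5c3∈{1}] r5c3 has the single candidate 1, so r5c3=1.
Step 45. [r3c7∈{5}] only 5 remains possible at r3c7. So r3c7=5.
Step 46. [r8c1∈{8}] r8c1's peers cover all but 8 ⇒ r8c1=8.
Step 47. [r4c9∈{8}] only 8 remains possible at r4c9. So r4c9=8.
Step 48. [r9c3∈{9}] nothing but 9 survives at r9c3, so r9c3=9.
Step 49. [r8c5∈{7}] only 7 remains possible at r8c5. So r8c5=7.
Step 50. [r5c1∈{2}] nothing but 2 survives at r5c1, so r5c1=2.
Step 51. [r8c3∈{5}] r8c3 is down to just 5, so r8c3=5.
Step 52. [r4c3∈{4}] r4c3's peers cover all but 4 ⇒ r4c3=4.

Answer: 1 9 3 5 2 6 7 8 4 / 5 2 6 4 8 7 3 1 9 / 4 8 7 3 9 1 5 2 6 / 9 7 4 1 3 2 6 5 8 / 2 5 1 6 4 8 9 3 7 / 3 6 8 7 5 9 2 4 1 / 7 4 2 8 6 5 1 9 3 / 8 1 5 9 7 3 4 6 2 / 6 3 9 2 1 4 8 7 5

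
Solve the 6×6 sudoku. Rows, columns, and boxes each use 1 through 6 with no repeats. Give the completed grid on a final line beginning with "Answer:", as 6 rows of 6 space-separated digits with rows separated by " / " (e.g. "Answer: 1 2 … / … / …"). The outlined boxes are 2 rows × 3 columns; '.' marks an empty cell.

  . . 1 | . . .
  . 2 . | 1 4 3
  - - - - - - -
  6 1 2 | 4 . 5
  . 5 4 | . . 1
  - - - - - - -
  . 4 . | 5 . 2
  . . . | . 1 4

Step 1. [r4c1∈{3}] r4c1's peers cover all but 3. So r4c1=3.
Step 2. [r6c4∈{3,6}] across col 4, 3 lands solely at r6c4. So r6c4=3.
Step 3. [r2c3∈{5,6}] in row 2, 6 fits only at r2c3 ⇒ r2c3=6.
Step 4. [r1c5∈{2,5,6}] across col 5, 5 lands solely at r1c5. So r1c5=5.
Step 5. [r4c5∈{2,6}] r4c5 is the only open cell in col 5 admitting 2. So r4c5=2.
Step 6. [r1c6∈{6}] r1c6 has the single candidate 6. So r1c6=6.
Step 7. [r6c3∈{5}] r6c3 has the single candidate 5 ⇒ r6c3=5.
Step 8. [r4c4∈{6}] r4c4's peers cover all but 6 ⇒ r4c4=6.
Step 9. [r1c4∈{2}] only 2 remains possible at r1c4. So r1c4=2.
Step 10. [r5c3∈{3}] only 3 remains possible at r5c3, so r5c3=3.
Step 11. [r2c1∈{5}] r2c1 is down to just 5 ⇒ r2c1=5.
Step 12. [r1c2∈{3}] r1c2 has the single candidate 3 ⇒ r1c2=3.
Step 13. [r6c2∈{6}] r6c2 is down to just 6. So r6c2=6.
Step 14. [r5c1∈{1}] r5c1 is down to just 1. So r5c1=1.
Step 15. [r3c5∈{3}] only 3 remains possible at r3c5 ⇒ r3c5=3.
Step 16. [r5c5∈{6}] r5c5 has the single candidate 6. So r5c5=6.
Step 17. [r1c1∈{4}] r1c1 has the single candidate 4, so r1c1=4.
Step 18. [r6c1∈{2}] r6c1 is down to just 2. So r6c1=2.

Answer: 4 3 1 2 5 6 / 5 2 6 1 4 3 / 6 1 2 4 3 5 / 3 5 4 6 2 1 / 1 4 3 5 6 2 / 2 6 5 3 1 4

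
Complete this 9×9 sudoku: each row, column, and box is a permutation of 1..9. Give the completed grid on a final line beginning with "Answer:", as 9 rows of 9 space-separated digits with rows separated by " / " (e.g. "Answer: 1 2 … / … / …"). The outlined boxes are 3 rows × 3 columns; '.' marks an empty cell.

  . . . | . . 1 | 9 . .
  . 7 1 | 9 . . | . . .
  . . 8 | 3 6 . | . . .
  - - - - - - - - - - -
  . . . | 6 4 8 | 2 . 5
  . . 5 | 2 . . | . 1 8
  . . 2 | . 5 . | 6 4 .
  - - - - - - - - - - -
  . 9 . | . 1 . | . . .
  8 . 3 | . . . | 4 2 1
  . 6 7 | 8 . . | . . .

Step 1. [r3c1∈{2,4,5,9}] r3c1 is the only open cell in row 3 admitting 9, so r3c1=9.
Step 2. [r8c2∈{5}] r8c2 is down to just 5, so r8c2=5.
Step 3. [r8c4∈{7}] r8c4 is down to just 7. So r8c4=7.
Step 4. [r7c3∈{4}] nothing but 4 survives at r7c3, so r7c3=4.
Step 5. [r1c4∈{4,5}] 4 has one home in col 4: r1c4 ⇒ r1c4=4.
Step 6. [r5c1∈{3,4,6,7}] row 5 places 6 nowhere but r5c1, so r5c1=6.
Step 7. [r2c1∈{2,3,4,5}] in col 1, 4 fits only at r2c1. So r2c1=4.
Step 8. [r8c5∈{9}] r8c5 has the single candidate 9. So r8c5=9.
Step 9. [r7c4∈{5}] nothing but 5 survives at r7c4 ⇒ r7c4=5.
Step 10. [r3c2∈{2}] r3c2 has the single candidate 2. So r3c2=2.
Step 11. [r1c2∈{3}] r1c2 has the single candidate 3, so r1c2=3.
Step 12. [r5c6∈{3,7,9}] in row 5, 9 fits only at r5c6, so r5c6=9.
Step 13. [r6c9∈{3,7,9}] row 6 places 9 nowhere but r6c9 ⇒ r6c9=9.
Step 14. [r9c9∈{3}] r9c9 is down to just 3 ⇒ r9c9=3.
Step 15. [r9c5∈{2}] nothing but 2 survives at r9c5 ⇒ r9c5=2.
Step 16. [r4c2∈{1}] r4c2 has the single candidate 1, so r4c2=1.
Step 17. [r1c9∈{2,6,7}] 2 has one home in row 1: r1c9, so r1c9=2.
Step 18. [r2c5∈{8}] only 8 remains possible at r2c5 ⇒ r2c5=8.
Step 19. [r1c8∈{5,6,7,8}] across row 1, 8 lands solely at r1c8, so r1c8=8.
Step 20. [r5c5∈{3,7}] in col 5, 3 fits only at r5c5 ⇒ r5c5=3.
Step 21. [r5c7∈{7}] r5c7 has the single candidate 7, so r5c7=7.
Step 22. [r9c7∈{5}] r9c7 has the single candidate 5, so r9c7=5.
Step 23. [r4c8∈{3}] only 3 remains possible at r4c8, so r4c8=3.
Step 24. [r6c6∈{7}] nothing but 7 survives at r6c6. So r6c6=7.
Step 25. [r3c6∈{5}] nothing but 5 survives at r3c6. So r3c6=5.
Step 26. [r2c9∈{6}] r2c9 has the single candidate 6, so r2c9=6.
Step 27. [r7c8∈{6,7}] 6 has one home in col 8: r7c8. So r7c8=6.
Step 28. [r3c8∈{7}] r3c8 is down to just 7, so r3c8=7.
Step 29. [r1c1∈{5}] nothing but 5 survives at r1c1, so r1c1=5.
Step 30. [r2c8∈{5}] r2c8 is down to just 5, so r2c8=5.
Step 31. [r9c8∈{9}] only 9 remains possible at r9c8, so r9c8=9.
Step 32. [r3c9∈{4}] r3c9 is down to just 4, so r3c9=4.
Step 33. [r1c5∈{7}] r1c5 has the single candidate 7. So r1c5=7.
Step 34. [r9c6∈{4}] nothing but 4 survives at r9c6 ⇒ r9c6=4.
Step 35. [r2c7∈{3}] r2c7 is down to just 3. So r2c7=3.
Step 36. [r7c7∈{8}] nothing but 8 survives at r7c7 ⇒ r7c7=8.
Step 37. [r2c6∈{2}] only 2 remains possible at r2c6 ⇒ r2c6=2.
Step 38. [r6c2∈{8}] only 8 remains possible at r6c2. So r6c2=8.
Step 39. [r7c9∈{7}] r7c9's peers cover all but 7, so r7c9=7.
Step 40. [r9c1∈{1}] nothing but 1 survives at r9c1, so r9c1=1.
Step 41. [r4c1∈{7}] r4c1's peers cover all but 7 ⇒ r4c1=7.
Step 42. [r7c1∈{2}] nothing but 2 survives at r7c1. So r7c1=2.
Step 43. [r8c6∈{6}] nothing but 6 survives at r8c6, so r8c6=6.
Step 44. [r5c2∈{4}] only 4 remains possible at r5c2, so r5c2=4.
Step 45. [r3c7∈{1}] only 1 remains possible at r3c7. So r3c7=1.
Step 46. [r7c6∈{3}] nothing but 3 survives at r7c6. So r7c6=3.
Step 47. [r4c3∈{9}] r4c3 has the single candidate 9, so r4c3=9.
Step 48. [r6c1∈{3}] r6c1 has the single candidate 3, so r6c1=3.
Step 49. [r1c3∈{6}] only 6 remains possible at r1c3, so r1c3=6.
Step 50. [r6c4∈{1}] r6c4's peers cover all but 1. So r6c4=1.

Answer: 5 3 6 4 7 1 9 8 2 / 4 7 1 9 8 2 3 5 6 / 9 2 8 3 6 5 1 7 4 / 7 1 9 6 4 8 2 3 5 / 6 4 5 2 3 9 7 1 8 / 3 8 2 1 5 7 6 4 9 / 2 9 4 5 1 3 8 6 7 / 8 5 3 7 9 6 4 2 1 / 1 6 7 8 2 4 5 9 3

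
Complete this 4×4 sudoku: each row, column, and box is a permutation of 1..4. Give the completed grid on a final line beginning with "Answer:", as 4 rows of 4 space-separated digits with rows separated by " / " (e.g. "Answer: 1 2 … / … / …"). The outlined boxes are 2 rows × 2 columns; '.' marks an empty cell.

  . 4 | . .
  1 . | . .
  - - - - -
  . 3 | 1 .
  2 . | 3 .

Step 1. [r3c4∈{2,4}] row 3 places 2 nowhere but r3c4 ⇒ r3c4=2.
Step 2. [r2c4∈{3,4}] r2c4 is the only open cell in row 2 admitting 3, so r2c4=3.
Step 3. [r2c2∈{2}] nothing but 2 survives at r2c2 ⇒ r2c2=2.
Step 4. [r1c1∈{3}] nothing but 3 survives at r1c1. So r1c1=3.
Step 5. [r4c2∈{1}] r4c2's peers cover all but 1 ⇒ r4c2=1.
Step 6. [r3c1∈{4}] nothing but 4 survives at r3c1, so r3c1=4.
Step 7. [r2c3∈{4}] r2c3 is down to just 4 ⇒ r2c3=4.
Step 8. [r4c4∈{4}] nothing but 4 survives at r4c4. So r4c4=4.
Step 9. [r1c4∈{1}] nothing but 1 survives at r1c4 ⇒ r1c4=1.
Step 10. [r1c3∈{2}] r1c3 is down to just 2. So r1c3=2.

Answer: 3 4 2 1 / 1 2 4 3 / 4 3 1 2 / 2 1 3 4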